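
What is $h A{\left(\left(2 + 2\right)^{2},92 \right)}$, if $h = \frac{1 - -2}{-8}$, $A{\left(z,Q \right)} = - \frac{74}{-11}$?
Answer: $- \frac{111}{44} \approx -2.5227$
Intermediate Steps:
$A{\left(z,Q \right)} = \frac{74}{11}$ ($A{\left(z,Q \right)} = \left(-74\right) \left(- \frac{1}{11}\right) = \frac{74}{11}$)
$h = - \frac{3}{8}$ ($h = \left(1 + 2\right) \left(- \frac{1}{8}\right) = 3 \left(- \frac{1}{8}\right) = - \frac{3}{8} \approx -0.375$)
$h A{\left(\left(2 + 2\right)^{2},92 \right)} = \left(- \frac{3}{8}\right) \frac{74}{11} = - \frac{111}{44}$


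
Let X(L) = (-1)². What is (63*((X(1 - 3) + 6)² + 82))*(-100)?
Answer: -825300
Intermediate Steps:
X(L) = 1
(63*((X(1 - 3) + 6)² + 82))*(-100) = (63*((1 + 6)² + 82))*(-100) = (63*(7² + 82))*(-100) = (63*(49 + 82))*(-100) = (63*131)*(-100) = 8253*(-100) = -825300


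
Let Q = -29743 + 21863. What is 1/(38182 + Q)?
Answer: 1/30302 ≈ 3.3001e-5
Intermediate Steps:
Q = -7880
1/(38182 + Q) = 1/(38182 - 7880) = 1/30302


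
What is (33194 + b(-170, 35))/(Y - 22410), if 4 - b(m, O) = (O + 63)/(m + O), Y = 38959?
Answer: 344756/171855 ≈ 2.0061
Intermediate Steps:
b(m, O) = 4 - (63 + O)/(O + m) (b(m, O) = 4 - (O + 63)/(m + O) = 4 - (63 + O)/(O + m))
(33194 + b(-170, 35))/(Y - 22410) = (33194 + (-63 + 3*35 + 4*(-170))/(35 - 170))/(38959 - 22410) = (33194 + (-63 + 105 - 680)/(-135))/16549 = (33194 - 1/135*(-638))*(1/16549) = (33194 + 638/135)*(1/16549) = (4481828/135)*(1/16549) = 344756/171855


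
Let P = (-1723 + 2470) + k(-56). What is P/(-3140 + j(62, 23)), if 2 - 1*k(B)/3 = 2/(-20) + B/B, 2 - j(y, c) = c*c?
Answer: -7503/36670 ≈ -0.20461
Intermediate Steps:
j(y, c) = 2 - c² (j(y, c) = 2 - c*c = 2 - c²)
k(B) = 33/10 (k(B) = 6 - 3*(2/(-20) + B/B) = 6 - 3*(2*(-1/20) + 1) = 6 - 3*(-⅒ + 1) = 6 - 3*9/10 = 6 - 27/10 = 33/10)
P = 7503/10 (P = (-1723 + 2470) + 33/10 = 747 + 33/10 = 7503/10 ≈ 750.30)
P/(-3140 + j(62, 23)) = 7503/(10*(-3140 + (2 - 1*23²))) = 7503/(10*(-3140 + (2 - 1*529))) = 7503/(10*(-3140 + (2 - 529))) = 7503/(10*(-3140 - 527)) = (7503/10)/(-3667) = (7503/10)*(-1/3667) = -7503/36670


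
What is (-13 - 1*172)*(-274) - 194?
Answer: 50496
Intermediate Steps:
(-13 - 1*172)*(-274) - 194 = (-13 - 172)*(-274) - 194 = -185*(-274) - 194 = 50690 - 194 = 50496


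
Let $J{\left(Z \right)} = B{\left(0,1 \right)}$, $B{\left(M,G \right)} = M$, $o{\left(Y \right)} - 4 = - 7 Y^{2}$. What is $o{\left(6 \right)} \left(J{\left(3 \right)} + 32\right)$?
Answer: $-7936$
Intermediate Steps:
$o{\left(Y \right)} = 4 - 7 Y^{2}$
$J{\left(Z \right)} = 0$
$o{\left(6 \right)} \left(J{\left(3 \right)} + 32\right) = \left(4 - 7 \cdot 6^{2}\right) \left(0 + 32\right) = \left(4 - 252\right) 32 = \left(-248\right) 32 = -7936$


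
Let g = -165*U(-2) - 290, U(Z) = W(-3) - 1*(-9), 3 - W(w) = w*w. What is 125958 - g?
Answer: 126743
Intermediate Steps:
W(w) = 3 - w**2 (W(w) = 3 - w*w = 3 - w**2)
U(Z) = 3 (U(Z) = (3 - 1*(-3)**2) - 1*(-9) = (3 - 1*9) + 9 = (3 - 9) + 9 = -6 + 9 = 3)
g = -785 (g = -165*3 - 290 = -495 - 290 = -785)
125958 - g = 125958 - 1*(-785) = 125958 + 785 = 126743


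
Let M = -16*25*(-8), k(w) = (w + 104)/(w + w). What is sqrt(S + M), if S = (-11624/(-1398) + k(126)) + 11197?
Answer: 5*sqrt(55184953502)/9786 ≈ 120.03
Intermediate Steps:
k(w) = (104 + w)/(2*w) (k(w) = (104 + w)/((2*w)) = (104 + w)*(1/(2*w)) = (104 + w)/(2*w))
S = 328992425/29358 (S = (-11624/(-1398) + (1/2)*(104 + 126)/126) + 11197 = (-11624*(-1/1398) + (1/2)*(1/126)*230) + 11197 = (5812/699 + 115/126) + 11197 = 270899/29358 + 11197 = 328992425/29358 ≈ 11206.)
M = 3200 (M = -400*(-8) = 3200)
sqrt(S + M) = sqrt(328992425/29358 + 3200) = sqrt(422938025/29358) = 5*sqrt(55184953502)/9786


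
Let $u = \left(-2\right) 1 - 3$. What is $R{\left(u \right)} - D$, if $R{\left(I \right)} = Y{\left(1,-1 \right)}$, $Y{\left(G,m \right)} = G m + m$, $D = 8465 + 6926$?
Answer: $-15393$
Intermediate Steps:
$D = 15391$
$Y{\left(G,m \right)} = m + G m$
$u = -5$ ($u = -2 - 3 = -5$)
$R{\left(I \right)} = -2$ ($R{\left(I \right)} = - (1 + 1) = \left(-1\right) 2 = -2$)
$R{\left(u \right)} - D = -2 - 15391 = -15393$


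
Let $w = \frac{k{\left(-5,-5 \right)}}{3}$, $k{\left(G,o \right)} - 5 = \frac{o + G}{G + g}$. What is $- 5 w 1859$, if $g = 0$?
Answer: $- \frac{65065}{3} \approx -21688.0$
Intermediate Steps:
$k{\left(G,o \right)} = 5 + \frac{G + o}{G}$ ($k{\left(G,o \right)} = 5 + \frac{o + G}{G + 0} = 5 + \frac{G + o}{G}$)
$w = \frac{7}{3}$ ($w = \frac{6 - \frac{5}{-5}}{3} = \left(6 - -1\right) \frac{1}{3} = \left(6 + 1\right) \frac{1}{3} = 7 \cdot \frac{1}{3} = \frac{7}{3} \approx 2.3333$)
$- 5 w 1859 = \left(-5\right) \frac{7}{3} \cdot 1859 = \left(- \frac{35}{3}\right) 1859 = - \frac{65065}{3}$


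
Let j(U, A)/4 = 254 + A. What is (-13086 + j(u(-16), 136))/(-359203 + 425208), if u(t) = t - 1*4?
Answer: -11526/66005 ≈ -0.17462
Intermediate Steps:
u(t) = -4 + t (u(t) = t - 4 = -4 + t)
j(U, A) = 1016 + 4*A (j(U, A) = 4*(254 + A) = 1016 + 4*A)
(-13086 + j(u(-16), 136))/(-359203 + 425208) = (-13086 + (1016 + 4*136))/(-359203 + 425208) = (-13086 + (1016 + 544))/66005 = (-13086 + 1560)*(1/66005) = -11526*1/66005 = -11526/66005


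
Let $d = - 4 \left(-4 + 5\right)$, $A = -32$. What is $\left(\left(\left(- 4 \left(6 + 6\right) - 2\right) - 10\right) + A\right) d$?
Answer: $368$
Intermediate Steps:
$d = -4$ ($d = \left(-4\right) 1 = -4$)
$\left(\left(\left(- 4 \left(6 + 6\right) - 2\right) - 10\right) + A\right) d = \left(\left(\left(- 4 \left(6 + 6\right) - 2\right) - 10\right) - 32\right) \left(-4\right) = \left(\left(\left(\left(-4\right) 12 - 2\right) - 10\right) - 32\right) \left(-4\right) = \left(\left(\left(-48 - 2\right) - 10\right) - 32\right) \left(-4\right) = \left(\left(-50 - 10\right) - 32\right) \left(-4\right) = \left(-60 - 32\right) \left(-4\right) = \left(-92\right) \left(-4\right) = 368$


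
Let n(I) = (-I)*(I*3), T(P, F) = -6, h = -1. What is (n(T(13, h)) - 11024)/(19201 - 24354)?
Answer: 11132/5153 ≈ 2.1603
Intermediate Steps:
n(I) = -3*I² (n(I) = (-I)*(3*I) = -3*I²)
(n(T(13, h)) - 11024)/(19201 - 24354) = (-3*(-6)² - 11024)/(19201 - 24354) = (-3*36 - 11024)/(-5153) = (-108 - 11024)*(-1/5153) = -11132*(-1/5153) = 11132/5153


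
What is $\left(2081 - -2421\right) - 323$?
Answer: $4179$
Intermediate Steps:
$\left(2081 - -2421\right) - 323 = \left(2081 + 2421\right) - 323 = 4502 - 323 = 4179$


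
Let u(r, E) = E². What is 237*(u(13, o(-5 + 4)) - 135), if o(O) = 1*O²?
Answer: -31758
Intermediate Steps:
o(O) = O²
237*(u(13, o(-5 + 4)) - 135) = 237*(((-5 + 4)²)² - 135) = 237*(((-1)²)² - 135) = 237*(1² - 135) = 237*(1 - 135) = 237*(-134) = -31758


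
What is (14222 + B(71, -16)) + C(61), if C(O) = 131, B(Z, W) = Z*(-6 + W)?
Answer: 12791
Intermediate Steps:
(14222 + B(71, -16)) + C(61) = (14222 + 71*(-6 - 16)) + 131 = (14222 + 71*(-22)) + 131 = (14222 - 1562) + 131 = 12660 + 131 = 12791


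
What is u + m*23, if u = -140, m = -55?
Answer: -1405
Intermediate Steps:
u + m*23 = -140 - 55*23 = -140 - 1265 = -1405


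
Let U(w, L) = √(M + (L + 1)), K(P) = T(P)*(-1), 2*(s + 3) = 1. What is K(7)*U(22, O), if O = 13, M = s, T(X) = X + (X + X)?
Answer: -21*√46/2 ≈ -71.214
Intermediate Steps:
s = -5/2 (s = -3 + (½)*1 = -3 + ½ = -5/2 ≈ -2.5000)
T(X) = 3*X (T(X) = X + 2*X = 3*X)
M = -5/2 ≈ -2.5000
K(P) = -3*P (K(P) = (3*P)*(-1) = -3*P)
U(w, L) = √(-3/2 + L) (U(w, L) = √(-5/2 + (L + 1)) = √(-5/2 + (1 + L)) = √(-3/2 + L))
K(7)*U(22, O) = (-3*7)*(√(-6 + 4*13)/2) = -21*√(-6 + 52)/2 = -21*√46/2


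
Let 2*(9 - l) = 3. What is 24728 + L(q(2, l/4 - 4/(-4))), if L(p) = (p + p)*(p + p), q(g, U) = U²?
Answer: 25601313/1024 ≈ 25001.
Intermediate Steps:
l = 15/2 (l = 9 - ½*3 = 9 - 3/2 = 15/2 ≈ 7.5000)
L(p) = 4*p² (L(p) = (2*p)*(2*p) = 4*p²)
24728 + L(q(2, l/4 - 4/(-4))) = 24728 + 4*(((15/2)/4 - 4/(-4))²)² = 24728 + 4*(((15/2)*(¼) - 4*(-¼))²)² = 24728 + 4*((15/8 + 1)²)² = 24728 + 4*((23/8)²)² = 24728 + 4*(529/64)² = 24728 + 4*(279841/4096) = 24728 + 279841/1024 = 25601313/1024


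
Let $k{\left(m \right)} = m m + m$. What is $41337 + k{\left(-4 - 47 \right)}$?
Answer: $43887$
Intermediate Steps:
$k{\left(m \right)} = m + m^{2}$ ($k{\left(m \right)} = m^{2} + m = m + m^{2}$)
$41337 + k{\left(-4 - 47 \right)} = 41337 + \left(-4 - 47\right) \left(1 - 51\right) = 41337 - 51 \left(1 - 51\right) = 41337 - -2550 = 41337 + 2550 = 43887$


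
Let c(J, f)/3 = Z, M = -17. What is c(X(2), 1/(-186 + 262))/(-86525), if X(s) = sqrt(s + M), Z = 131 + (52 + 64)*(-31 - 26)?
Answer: 19443/86525 ≈ 0.22471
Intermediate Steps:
Z = -6481 (Z = 131 + 116*(-57) = 131 - 6612 = -6481)
X(s) = sqrt(-17 + s) (X(s) = sqrt(s - 17) = sqrt(-17 + s))
c(J, f) = -19443 (c(J, f) = 3*(-6481) = -19443)
c(X(2), 1/(-186 + 262))/(-86525) = -19443/(-86525) = -19443*(-1/86525) = 19443/86525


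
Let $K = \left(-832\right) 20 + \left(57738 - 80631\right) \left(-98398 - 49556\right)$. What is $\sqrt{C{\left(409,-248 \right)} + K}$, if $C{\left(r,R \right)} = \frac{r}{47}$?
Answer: $\frac{\sqrt{7482091288161}}{47} \approx 58199.0$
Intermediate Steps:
$C{\left(r,R \right)} = \frac{r}{47}$ ($C{\left(r,R \right)} = r \frac{1}{47} = \frac{r}{47}$)
$K = 3387094282$ ($K = -16640 - -3387110922 = -16640 + 3387110922 = 3387094282$)
$\sqrt{C{\left(409,-248 \right)} + K} = \sqrt{\frac{1}{47} \cdot 409 + 3387094282} = \sqrt{\frac{409}{47} + 3387094282} = \sqrt{\frac{159193431663}{47}} = \frac{\sqrt{7482091288161}}{47}$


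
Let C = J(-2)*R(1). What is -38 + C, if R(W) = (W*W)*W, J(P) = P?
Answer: -40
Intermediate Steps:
R(W) = W³ (R(W) = W²*W = W³)
C = -2 (C = -2*1³ = -2*1 = -2)
-38 + C = -38 - 2 = -40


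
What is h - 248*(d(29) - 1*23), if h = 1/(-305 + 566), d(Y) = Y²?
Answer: -52947503/261 ≈ -2.0286e+5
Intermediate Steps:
h = 1/261 ≈ 0.0038314
h - 248*(d(29) - 1*23) = 1/261 - 248*(29² - 1*23) = 1/261 - 248*(841 - 23) = 1/261 - 248*818 = 1/261 - 202864 = -52947503/261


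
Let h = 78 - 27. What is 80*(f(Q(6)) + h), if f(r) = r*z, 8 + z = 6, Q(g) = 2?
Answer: 3760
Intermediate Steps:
h = 51
z = -2 (z = -8 + 6 = -2)
f(r) = -2*r (f(r) = r*(-2) = -2*r)
80*(f(Q(6)) + h) = 80*(-2*2 + 51) = 80*(-4 + 51) = 80*47 = 3760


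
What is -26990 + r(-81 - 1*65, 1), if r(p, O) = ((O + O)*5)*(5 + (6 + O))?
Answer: -26870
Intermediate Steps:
r(p, O) = 10*O*(11 + O) (r(p, O) = ((2*O)*5)*(11 + O) = (10*O)*(11 + O) = 10*O*(11 + O))
-26990 + r(-81 - 1*65, 1) = -26990 + 10*1*(11 + 1) = -26990 + 10*1*12 = -26990 + 120 = -26870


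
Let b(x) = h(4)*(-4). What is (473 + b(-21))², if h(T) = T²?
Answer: 167281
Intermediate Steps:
b(x) = -64 (b(x) = 4²*(-4) = 16*(-4) = -64)
(473 + b(-21))² = (473 - 64)² = 409² = 167281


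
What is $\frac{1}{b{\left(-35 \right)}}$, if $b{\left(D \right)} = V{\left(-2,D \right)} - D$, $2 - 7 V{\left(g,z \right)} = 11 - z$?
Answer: $\frac{7}{201} \approx 0.034826$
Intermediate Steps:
$V{\left(g,z \right)} = - \frac{9}{7} + \frac{z}{7}$ ($V{\left(g,z \right)} = \frac{2}{7} - \frac{11 - z}{7} = \frac{2}{7} + \left(- \frac{11}{7} + \frac{z}{7}\right) = - \frac{9}{7} + \frac{z}{7}$)
$b{\left(D \right)} = - \frac{9}{7} - \frac{6 D}{7}$ ($b{\left(D \right)} = \left(- \frac{9}{7} + \frac{D}{7}\right) - D = - \frac{9}{7} - \frac{6 D}{7}$)
$\frac{1}{b{\left(-35 \right)}} = \frac{1}{- \frac{9}{7} - -30} = \frac{1}{- \frac{9}{7} + 30} = \frac{1}{\frac{201}{7}} = \frac{7}{201}$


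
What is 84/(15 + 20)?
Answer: 12/5 ≈ 2.4000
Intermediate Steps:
84/(15 + 20) = 84/35 = (1/35)*84 = 12/5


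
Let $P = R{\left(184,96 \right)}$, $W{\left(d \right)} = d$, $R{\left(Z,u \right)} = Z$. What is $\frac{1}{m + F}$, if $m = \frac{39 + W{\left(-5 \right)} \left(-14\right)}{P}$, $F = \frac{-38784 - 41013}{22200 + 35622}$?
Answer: $- \frac{77096}{60725} \approx -1.2696$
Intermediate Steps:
$P = 184$
$F = - \frac{26599}{19274}$ ($F = - \frac{79797}{57822} = \left(-79797\right) \frac{1}{57822} = - \frac{26599}{19274} \approx -1.38$)
$m = \frac{109}{184}$ ($m = \frac{39 - -70}{184} = \left(39 + 70\right) \frac{1}{184} = 109 \cdot \frac{1}{184} = \frac{109}{184} \approx 0.59239$)
$\frac{1}{m + F} = \frac{1}{\frac{109}{184} - \frac{26599}{19274}} = \frac{1}{- \frac{60725}{77096}} = - \frac{77096}{60725}$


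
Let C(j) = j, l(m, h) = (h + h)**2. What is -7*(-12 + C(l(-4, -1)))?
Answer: 56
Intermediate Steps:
l(m, h) = 4*h**2 (l(m, h) = (2*h)**2 = 4*h**2)
-7*(-12 + C(l(-4, -1))) = -7*(-12 + 4*(-1)**2) = -7*(-12 + 4*1) = -7*(-12 + 4) = -7*(-8) = 56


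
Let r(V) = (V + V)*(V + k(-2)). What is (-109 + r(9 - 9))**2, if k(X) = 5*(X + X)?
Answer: 11881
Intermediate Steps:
k(X) = 10*X (k(X) = 5*(2*X) = 10*X)
r(V) = 2*V*(-20 + V) (r(V) = (V + V)*(V + 10*(-2)) = (2*V)*(V - 20) = (2*V)*(-20 + V) = 2*V*(-20 + V))
(-109 + r(9 - 9))**2 = (-109 + 2*(9 - 9)*(-20 + (9 - 9)))**2 = (-109 + 2*0*(-20 + 0))**2 = (-109 + 2*0*(-20))**2 = (-109 + 0)**2 = (-109)**2 = 11881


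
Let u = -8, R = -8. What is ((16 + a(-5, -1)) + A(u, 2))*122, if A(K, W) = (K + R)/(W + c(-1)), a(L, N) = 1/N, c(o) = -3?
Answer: 3782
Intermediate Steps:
A(K, W) = (-8 + K)/(-3 + W) (A(K, W) = (K - 8)/(W - 3) = (-8 + K)/(-3 + W))
((16 + a(-5, -1)) + A(u, 2))*122 = ((16 + 1/(-1)) + (-8 - 8)/(-3 + 2))*122 = ((16 - 1) - 16/(-1))*122 = (15 - 1*(-16))*122 = (15 + 16)*122 = 31*122 = 3782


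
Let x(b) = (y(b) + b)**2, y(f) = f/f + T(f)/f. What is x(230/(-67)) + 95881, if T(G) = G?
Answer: 430419025/4489 ≈ 95883.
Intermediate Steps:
y(f) = 2 (y(f) = f/f + f/f = 1 + 1 = 2)
x(b) = (2 + b)**2
x(230/(-67)) + 95881 = (2 + 230/(-67))**2 + 95881 = (2 + 230*(-1/67))**2 + 95881 = (2 - 230/67)**2 + 95881 = (-96/67)**2 + 95881 = 9216/4489 + 95881 = 430419025/4489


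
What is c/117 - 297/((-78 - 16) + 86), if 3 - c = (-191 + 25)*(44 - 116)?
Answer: -20281/312 ≈ -65.003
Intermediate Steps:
c = -11949 (c = 3 - (-191 + 25)*(44 - 116) = 3 - (-166)*(-72) = 3 - 1*11952 = 3 - 11952 = -11949)
c/117 - 297/((-78 - 16) + 86) = -11949/117 - 297/((-78 - 16) + 86) = -11949*1/117 - 297/(-94 + 86) = -3983/39 - 297/(-8) = -3983/39 - 297*(-1/8) = -3983/39 + 297/8 = -20281/312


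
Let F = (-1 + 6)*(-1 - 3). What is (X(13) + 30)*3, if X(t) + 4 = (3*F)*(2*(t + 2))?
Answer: -5322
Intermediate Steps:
F = -20 (F = 5*(-4) = -20)
X(t) = -244 - 120*t (X(t) = -4 + (3*(-20))*(2*(t + 2)) = -4 - 120*(2 + t) = -4 - 60*(4 + 2*t) = -4 + (-240 - 120*t) = -244 - 120*t)
(X(13) + 30)*3 = ((-244 - 120*13) + 30)*3 = ((-244 - 1560) + 30)*3 = (-1804 + 30)*3 = -1774*3 = -5322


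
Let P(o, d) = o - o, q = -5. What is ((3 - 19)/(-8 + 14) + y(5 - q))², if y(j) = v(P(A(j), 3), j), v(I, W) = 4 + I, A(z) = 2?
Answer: 16/9 ≈ 1.7778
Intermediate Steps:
P(o, d) = 0
y(j) = 4 (y(j) = 4 + 0 = 4)
((3 - 19)/(-8 + 14) + y(5 - q))² = ((3 - 19)/(-8 + 14) + 4)² = (-16/6 + 4)² = (-16*⅙ + 4)² = (-8/3 + 4)² = (4/3)² = 16/9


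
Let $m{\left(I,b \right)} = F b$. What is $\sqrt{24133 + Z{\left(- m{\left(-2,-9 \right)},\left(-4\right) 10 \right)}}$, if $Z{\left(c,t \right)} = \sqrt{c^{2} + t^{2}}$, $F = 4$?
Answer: $\sqrt{24133 + 4 \sqrt{181}} \approx 155.52$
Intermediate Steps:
$m{\left(I,b \right)} = 4 b$
$\sqrt{24133 + Z{\left(- m{\left(-2,-9 \right)},\left(-4\right) 10 \right)}} = \sqrt{24133 + \sqrt{\left(- 4 \left(-9\right)\right)^{2} + \left(\left(-4\right) 10\right)^{2}}} = \sqrt{24133 + \sqrt{\left(\left(-1\right) \left(-36\right)\right)^{2} + \left(-40\right)^{2}}} = \sqrt{24133 + \sqrt{36^{2} + 1600}} = \sqrt{24133 + \sqrt{1296 + 1600}} = \sqrt{24133 + \sqrt{2896}} = \sqrt{24133 + 4 \sqrt{181}}$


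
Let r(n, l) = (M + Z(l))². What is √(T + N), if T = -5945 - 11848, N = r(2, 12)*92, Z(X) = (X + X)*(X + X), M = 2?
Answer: √30717935 ≈ 5542.4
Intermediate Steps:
Z(X) = 4*X² (Z(X) = (2*X)*(2*X) = 4*X²)
r(n, l) = (2 + 4*l²)²
N = 30735728 (N = (4*(1 + 2*12²)²)*92 = (4*(1 + 2*144)²)*92 = (4*(1 + 288)²)*92 = (4*289²)*92 = (4*83521)*92 = 334084*92 = 30735728)
T = -17793
√(T + N) = √(-17793 + 30735728) = √30717935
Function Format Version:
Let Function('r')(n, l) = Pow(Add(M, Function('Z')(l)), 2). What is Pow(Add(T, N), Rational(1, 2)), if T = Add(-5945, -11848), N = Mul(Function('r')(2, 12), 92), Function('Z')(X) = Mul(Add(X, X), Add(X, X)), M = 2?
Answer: Pow(30717935, Rational(1, 2)) ≈ 5542.4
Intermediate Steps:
Function('Z')(X) = Mul(4, Pow(X, 2)) (Function('Z')(X) = Mul(Mul(2, X), Mul(2, X)) = Mul(4, Pow(X, 2)))
Function('r')(n, l) = Pow(Add(2, Mul(4, Pow(l, 2))), 2)
N = 30735728 (N = Mul(Mul(4, Pow(Add(1, Mul(2, Pow(12, 2))), 2)), 92) = Mul(Mul(4, Pow(Add(1, Mul(2, 144)), 2)), 92) = Mul(Mul(4, Pow(Add(1, 288), 2)), 92) = Mul(Mul(4, Pow(289, 2)), 92) = Mul(Mul(4, 83521), 92) = Mul(334084, 92) = 30735728)
T = -17793
Pow(Add(T, N), Rational(1, 2)) = Pow(Add(-17793, 30735728), Rational(1, 2)) = Pow(30717935, Rational(1, 2))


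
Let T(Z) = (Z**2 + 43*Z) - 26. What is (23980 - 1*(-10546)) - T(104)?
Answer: 19264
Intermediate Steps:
T(Z) = -26 + Z**2 + 43*Z
(23980 - 1*(-10546)) - T(104) = (23980 - 1*(-10546)) - (-26 + 104**2 + 43*104) = (23980 + 10546) - (-26 + 10816 + 4472) = 34526 - 1*15262 = 34526 - 15262 = 19264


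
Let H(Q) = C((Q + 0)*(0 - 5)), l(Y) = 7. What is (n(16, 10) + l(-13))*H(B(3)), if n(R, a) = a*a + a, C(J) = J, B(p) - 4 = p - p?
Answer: -2340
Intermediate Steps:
B(p) = 4 (B(p) = 4 + (p - p) = 4 + 0 = 4)
H(Q) = -5*Q (H(Q) = (Q + 0)*(0 - 5) = Q*(-5) = -5*Q)
n(R, a) = a + a² (n(R, a) = a² + a = a + a²)
(n(16, 10) + l(-13))*H(B(3)) = (10*(1 + 10) + 7)*(-5*4) = (10*11 + 7)*(-20) = (110 + 7)*(-20) = 117*(-20) = -2340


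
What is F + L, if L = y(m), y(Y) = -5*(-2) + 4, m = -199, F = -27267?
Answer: -27253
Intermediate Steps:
y(Y) = 14 (y(Y) = 10 + 4 = 14)
L = 14
F + L = -27267 + 14 = -27253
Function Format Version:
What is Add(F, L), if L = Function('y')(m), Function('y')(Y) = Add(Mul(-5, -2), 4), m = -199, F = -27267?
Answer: -27253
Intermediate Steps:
Function('y')(Y) = 14 (Function('y')(Y) = Add(10, 4) = 14)
L = 14
Add(F, L) = Add(-27267, 14) = -27253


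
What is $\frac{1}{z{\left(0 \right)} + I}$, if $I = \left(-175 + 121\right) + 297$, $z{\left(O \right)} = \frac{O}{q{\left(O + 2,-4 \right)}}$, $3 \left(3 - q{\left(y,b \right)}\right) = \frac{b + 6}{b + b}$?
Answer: $\frac{1}{243} \approx 0.0041152$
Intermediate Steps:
$q{\left(y,b \right)} = 3 - \frac{6 + b}{6 b}$ ($q{\left(y,b \right)} = 3 - \frac{\left(b + 6\right) \frac{1}{b + b}}{3} = 3 - \frac{\left(6 + b\right) \frac{1}{2 b}}{3} = 3 - \frac{\frac{1}{2} \frac{1}{b} \left(6 + b\right)}{3} = 3 - \frac{6 + b}{6 b}$)
$z{\left(O \right)} = \frac{12 O}{37}$ ($z{\left(O \right)} = \frac{O}{\frac{17}{6} - \frac{1}{-4}} = \frac{O}{\frac{17}{6} - - \frac{1}{4}} = \frac{O}{\frac{17}{6} + \frac{1}{4}} = \frac{O}{\frac{37}{12}} = O \frac{12}{37} = \frac{12 O}{37}$)
$I = 243$ ($I = -54 + 297 = 243$)
$\frac{1}{z{\left(0 \right)} + I} = \frac{1}{\frac{12}{37} \cdot 0 + 243} = \frac{1}{0 + 243} = \frac{1}{243}$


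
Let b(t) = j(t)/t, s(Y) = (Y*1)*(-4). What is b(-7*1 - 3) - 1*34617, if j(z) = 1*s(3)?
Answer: -173079/5 ≈ -34616.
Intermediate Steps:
s(Y) = -4*Y (s(Y) = Y*(-4) = -4*Y)
j(z) = -12 (j(z) = 1*(-4*3) = 1*(-12) = -12)
b(t) = -12/t
b(-7*1 - 3) - 1*34617 = -12/(-7*1 - 3) - 1*34617 = -12/(-7 - 3) - 34617 = -12/(-10) - 34617 = -12*(-⅒) - 34617 = 6/5 - 34617 = -173079/5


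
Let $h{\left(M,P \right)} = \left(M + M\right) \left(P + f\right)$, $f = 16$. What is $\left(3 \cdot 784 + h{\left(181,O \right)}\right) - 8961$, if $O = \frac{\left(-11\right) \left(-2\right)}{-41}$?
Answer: $- \frac{41461}{41} \approx -1011.2$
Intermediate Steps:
$O = - \frac{22}{41}$ ($O = 22 \left(- \frac{1}{41}\right) = - \frac{22}{41} \approx -0.53658$)
$h{\left(M,P \right)} = 2 M \left(16 + P\right)$ ($h{\left(M,P \right)} = \left(M + M\right) \left(P + 16\right) = 2 M \left(16 + P\right)$)
$\left(3 \cdot 784 + h{\left(181,O \right)}\right) - 8961 = \left(3 \cdot 784 + 2 \cdot 181 \left(16 - \frac{22}{41}\right)\right) - 8961 = \left(2352 + 2 \cdot 181 \cdot \frac{634}{41}\right) - 8961 = \left(2352 + \frac{229508}{41}\right) - 8961 = \frac{325940}{41} - 8961 = - \frac{41461}{41}$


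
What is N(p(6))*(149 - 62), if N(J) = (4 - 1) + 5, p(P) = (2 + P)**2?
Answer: 696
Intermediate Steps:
N(J) = 8 (N(J) = 3 + 5 = 8)
N(p(6))*(149 - 62) = 8*(149 - 62) = 8*87 = 696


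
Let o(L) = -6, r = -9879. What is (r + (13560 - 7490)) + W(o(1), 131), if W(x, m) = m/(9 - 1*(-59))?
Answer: -258881/68 ≈ -3807.1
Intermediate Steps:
W(x, m) = m/68 (W(x, m) = m/(9 + 59) = m/68)
(r + (13560 - 7490)) + W(o(1), 131) = (-9879 + (13560 - 7490)) + (1/68)*131 = (-9879 + 6070) + 131/68 = -3809 + 131/68 = -258881/68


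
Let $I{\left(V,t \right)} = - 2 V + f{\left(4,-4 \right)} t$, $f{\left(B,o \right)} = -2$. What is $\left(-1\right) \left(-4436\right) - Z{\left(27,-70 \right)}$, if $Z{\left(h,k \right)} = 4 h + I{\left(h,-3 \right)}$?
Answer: $4376$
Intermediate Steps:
$I{\left(V,t \right)} = - 2 V - 2 t$
$Z{\left(h,k \right)} = 6 + 2 h$ ($Z{\left(h,k \right)} = 4 h - \left(-6 + 2 h\right) = 6 + 2 h$)
$\left(-1\right) \left(-4436\right) - Z{\left(27,-70 \right)} = \left(-1\right) \left(-4436\right) - \left(6 + 2 \cdot 27\right) = 4436 - \left(6 + 54\right) = 4436 - 60 = 4376$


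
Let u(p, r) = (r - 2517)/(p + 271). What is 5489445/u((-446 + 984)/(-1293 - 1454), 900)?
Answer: -1361197548685/1480633 ≈ -9.1934e+5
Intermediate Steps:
u(p, r) = (-2517 + r)/(271 + p)
5489445/u((-446 + 984)/(-1293 - 1454), 900) = 5489445/(((-2517 + 900)/(271 + (-446 + 984)/(-1293 - 1454)))) = 5489445/((-1617/(271 + 538/(-2747)))) = 5489445/((-1617/(271 + 538*(-1/2747)))) = 5489445/((-1617/(271 - 538/2747))) = 5489445/((-1617/(743899/2747))) = 5489445/(((2747/743899)*(-1617))) = 5489445/(-4441899/743899) = 5489445*(-743899/4441899) = -1361197548685/1480633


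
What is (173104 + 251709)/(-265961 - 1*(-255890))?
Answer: -424813/10071 ≈ -42.182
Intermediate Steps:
(173104 + 251709)/(-265961 - 1*(-255890)) = 424813/(-265961 + 255890) = 424813/(-10071) = 424813*(-1/10071) = -424813/10071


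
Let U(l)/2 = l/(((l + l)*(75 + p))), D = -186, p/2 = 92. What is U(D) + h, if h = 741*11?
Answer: 2111110/259 ≈ 8151.0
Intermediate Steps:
p = 184 (p = 2*92 = 184)
h = 8151
U(l) = 1/259 (U(l) = 2*(l/(((l + l)*(75 + 184)))) = 2*(l/(((2*l)*259))) = 2*(l/((518*l))) = 2*(l*(1/(518*l))) = 2*(1/518) = 1/259)
U(D) + h = 1/259 + 8151 = 2111110/259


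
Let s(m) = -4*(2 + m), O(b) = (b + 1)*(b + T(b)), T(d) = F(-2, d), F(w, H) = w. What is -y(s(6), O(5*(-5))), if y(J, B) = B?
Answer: -648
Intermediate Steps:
T(d) = -2
O(b) = (1 + b)*(-2 + b) (O(b) = (b + 1)*(b - 2) = (1 + b)*(-2 + b))
s(m) = -8 - 4*m
-y(s(6), O(5*(-5))) = -(-2 + (5*(-5))² - 5*(-5)) = -(-2 + (-25)² - 1*(-25)) = -(-2 + 625 + 25) = -1*648 = -648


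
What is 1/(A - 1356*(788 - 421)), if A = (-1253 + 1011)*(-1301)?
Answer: -1/182810 ≈ -5.4702e-6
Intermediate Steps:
A = 314842 (A = -242*(-1301) = 314842)
1/(A - 1356*(788 - 421)) = 1/(314842 - 1356*(788 - 421)) = 1/(314842 - 1356*367) = 1/(314842 - 497652) = 1/(-182810) = -1/182810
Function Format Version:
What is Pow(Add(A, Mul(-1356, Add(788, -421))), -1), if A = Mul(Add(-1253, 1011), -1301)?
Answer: Rational(-1, 182810) ≈ -5.4702e-6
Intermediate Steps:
A = 314842 (A = Mul(-242, -1301) = 314842)
Pow(Add(A, Mul(-1356, Add(788, -421))), -1) = Pow(Add(314842, Mul(-1356, Add(788, -421))), -1) = Pow(Add(314842, Mul(-1356, 367)), -1) = Pow(Add(314842, -497652), -1) = Pow(-182810, -1) = Rational(-1, 182810)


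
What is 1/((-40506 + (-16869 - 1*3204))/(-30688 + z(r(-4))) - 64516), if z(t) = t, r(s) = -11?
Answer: -3411/220057345 ≈ -1.5500e-5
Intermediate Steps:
1/((-40506 + (-16869 - 1*3204))/(-30688 + z(r(-4))) - 64516) = 1/((-40506 + (-16869 - 1*3204))/(-30688 - 11) - 64516) = 1/((-40506 + (-16869 - 3204))/(-30699) - 64516) = 1/((-40506 - 20073)*(-1/30699) - 64516) = 1/(-60579*(-1/30699) - 64516) = 1/(6731/3411 - 64516) = 1/(-220057345/3411) = -3411/220057345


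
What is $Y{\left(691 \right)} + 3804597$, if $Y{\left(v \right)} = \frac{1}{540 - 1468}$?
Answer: $\frac{3530666015}{928} \approx 3.8046 \cdot 10^{6}$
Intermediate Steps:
$Y{\left(v \right)} = - \frac{1}{928}$ ($Y{\left(v \right)} = \frac{1}{-928} = - \frac{1}{928}$)
$Y{\left(691 \right)} + 3804597 = - \frac{1}{928} + 3804597 = \frac{3530666015}{928}$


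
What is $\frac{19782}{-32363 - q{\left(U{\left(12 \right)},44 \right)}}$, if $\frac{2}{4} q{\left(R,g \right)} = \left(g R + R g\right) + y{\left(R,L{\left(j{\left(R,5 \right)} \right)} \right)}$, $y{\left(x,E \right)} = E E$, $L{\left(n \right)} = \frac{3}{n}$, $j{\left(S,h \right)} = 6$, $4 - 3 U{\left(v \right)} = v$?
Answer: $- \frac{118692}{191365} \approx -0.62024$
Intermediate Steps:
$U{\left(v \right)} = \frac{4}{3} - \frac{v}{3}$
$y{\left(x,E \right)} = E^{2}$
$q{\left(R,g \right)} = \frac{1}{2} + 4 R g$ ($q{\left(R,g \right)} = 2 \left(\left(g R + R g\right) + \left(\frac{3}{6}\right)^{2}\right) = 2 \left(\left(R g + R g\right) + \left(3 \cdot \frac{1}{6}\right)^{2}\right) = 2 \left(2 R g + \left(\frac{1}{2}\right)^{2}\right) = 2 \left(2 R g + \frac{1}{4}\right) = 2 \left(\frac{1}{4} + 2 R g\right) = \frac{1}{2} + 4 R g$)
$\frac{19782}{-32363 - q{\left(U{\left(12 \right)},44 \right)}} = \frac{19782}{-32363 - \left(\frac{1}{2} + 4 \left(\frac{4}{3} - 4\right) 44\right)} = \frac{19782}{-32363 - \left(\frac{1}{2} + 4 \left(- \frac{8}{3}\right) 44\right)} = \frac{19782}{-32363 - \left(\frac{1}{2} - \frac{1408}{3}\right)} = \frac{19782}{-32363 - - \frac{2813}{6}} = \frac{19782}{-32363 + \frac{2813}{6}} = \frac{19782}{- \frac{191365}{6}} = 19782 \left(- \frac{6}{191365}\right) = - \frac{118692}{191365}$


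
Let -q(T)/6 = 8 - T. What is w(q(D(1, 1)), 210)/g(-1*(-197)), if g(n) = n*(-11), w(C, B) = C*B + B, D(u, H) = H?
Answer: 8610/2167 ≈ 3.9732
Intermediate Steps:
q(T) = -48 + 6*T (q(T) = -6*(8 - T) = -48 + 6*T)
w(C, B) = B + B*C (w(C, B) = B*C + B = B + B*C)
g(n) = -11*n
w(q(D(1, 1)), 210)/g(-1*(-197)) = (210*(1 + (-48 + 6*1)))/((-(-11)*(-197))) = (210*(1 + (-48 + 6)))/((-11*197)) = (210*(1 - 42))/(-2167) = (210*(-41))*(-1/2167) = -8610*(-1/2167) = 8610/2167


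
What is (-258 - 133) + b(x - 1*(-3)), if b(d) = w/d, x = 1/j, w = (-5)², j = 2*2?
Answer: -4983/13 ≈ -383.31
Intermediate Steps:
j = 4
w = 25
x = ¼ (x = 1/4 = ¼ ≈ 0.25000)
b(d) = 25/d
(-258 - 133) + b(x - 1*(-3)) = (-258 - 133) + 25/(¼ - 1*(-3)) = -391 + 25/(¼ + 3) = -391 + 25/(13/4) = -391 + 25*(4/13) = -391 + 100/13 = -4983/13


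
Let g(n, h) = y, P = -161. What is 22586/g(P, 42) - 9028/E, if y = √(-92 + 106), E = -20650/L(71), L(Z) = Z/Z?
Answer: 4514/10325 + 11293*√14/7 ≈ 6036.8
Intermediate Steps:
L(Z) = 1
E = -20650 (E = -20650/1 = -20650*1 = -20650)
y = √14 ≈ 3.7417
g(n, h) = √14
22586/g(P, 42) - 9028/E = 22586/(√14) - 9028/(-20650) = 22586*(√14/14) - 9028*(-1/20650) = 11293*√14/7 + 4514/10325 = 4514/10325 + 11293*√14/7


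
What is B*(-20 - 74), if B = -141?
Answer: 13254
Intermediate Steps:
B*(-20 - 74) = -141*(-20 - 74) = -141*(-94) = 13254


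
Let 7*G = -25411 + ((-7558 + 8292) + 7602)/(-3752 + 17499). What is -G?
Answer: 49902383/13747 ≈ 3630.1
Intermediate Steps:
G = -49902383/13747 (G = (-25411 + ((-7558 + 8292) + 7602)/(-3752 + 17499))/7 = (-25411 + (734 + 7602)/13747)/7 = (-25411 + 8336*(1/13747))/7 = (-25411 + 8336/13747)/7 = (⅐)*(-349316681/13747) = -49902383/13747 ≈ -3630.1)
-G = -1*(-49902383/13747) = 49902383/13747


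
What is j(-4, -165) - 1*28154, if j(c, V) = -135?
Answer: -28289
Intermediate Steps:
j(-4, -165) - 1*28154 = -135 - 1*28154 = -135 - 28154 = -28289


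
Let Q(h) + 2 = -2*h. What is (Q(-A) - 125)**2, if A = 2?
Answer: 15129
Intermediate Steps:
Q(h) = -2 - 2*h
(Q(-A) - 125)**2 = ((-2 - (-2)*2) - 125)**2 = ((-2 - 2*(-2)) - 125)**2 = ((-2 + 4) - 125)**2 = (2 - 125)**2 = (-123)**2 = 15129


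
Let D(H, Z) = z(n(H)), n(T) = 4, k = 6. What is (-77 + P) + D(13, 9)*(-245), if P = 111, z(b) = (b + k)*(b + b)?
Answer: -19566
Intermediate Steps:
z(b) = 2*b*(6 + b) (z(b) = (b + 6)*(b + b) = (6 + b)*(2*b) = 2*b*(6 + b))
D(H, Z) = 80 (D(H, Z) = 2*4*(6 + 4) = 2*4*10 = 80)
(-77 + P) + D(13, 9)*(-245) = (-77 + 111) + 80*(-245) = 34 - 19600 = -19566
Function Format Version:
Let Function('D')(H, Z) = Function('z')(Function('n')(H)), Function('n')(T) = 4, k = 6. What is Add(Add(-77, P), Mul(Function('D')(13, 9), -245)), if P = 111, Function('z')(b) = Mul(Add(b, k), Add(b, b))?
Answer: -19566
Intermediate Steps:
Function('z')(b) = Mul(2, b, Add(6, b)) (Function('z')(b) = Mul(Add(b, 6), Add(b, b)) = Mul(Add(6, b), Mul(2, b)) = Mul(2, b, Add(6, b)))
Function('D')(H, Z) = 80 (Function('D')(H, Z) = Mul(2, 4, Add(6, 4)) = Mul(2, 4, 10) = 80)
Add(Add(-77, P), Mul(Function('D')(13, 9), -245)) = Add(Add(-77, 111), Mul(80, -245)) = Add(34, -19600) = -19566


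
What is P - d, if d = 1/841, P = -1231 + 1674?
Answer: 372562/841 ≈ 443.00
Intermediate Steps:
P = 443
d = 1/841 ≈ 0.0011891
P - d = 443 - 1*1/841 = 443 - 1/841 = 372562/841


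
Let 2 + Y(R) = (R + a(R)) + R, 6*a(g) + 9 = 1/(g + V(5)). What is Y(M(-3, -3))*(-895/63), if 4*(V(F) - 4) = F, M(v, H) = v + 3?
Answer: 391115/7938 ≈ 49.271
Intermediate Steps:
M(v, H) = 3 + v
V(F) = 4 + F/4
a(g) = -3/2 + 1/(6*(21/4 + g)) (a(g) = -3/2 + 1/(6*(g + (4 + (1/4)*5))) = -3/2 + 1/(6*(g + (4 + 5/4))) = -3/2 + 1/(6*(g + 21/4)) = -3/2 + 1/(6*(21/4 + g)))
Y(R) = -2 + 2*R + (-185 - 36*R)/(6*(21 + 4*R)) (Y(R) = -2 + ((R + (-185 - 36*R)/(6*(21 + 4*R))) + R) = -2 + (2*R + (-185 - 36*R)/(6*(21 + 4*R))) = -2 + 2*R + (-185 - 36*R)/(6*(21 + 4*R)))
Y(M(-3, -3))*(-895/63) = ((-437 + 48*(3 - 3)**2 + 168*(3 - 3))/(6*(21 + 4*(3 - 3))))*(-895/63) = ((-437 + 48*0**2 + 168*0)/(6*(21 + 4*0)))*(-895*1/63) = ((-437 + 48*0 + 0)/(6*(21 + 0)))*(-895/63) = ((1/6)*(-437 + 0 + 0)/21)*(-895/63) = ((1/6)*(1/21)*(-437))*(-895/63) = -437/126*(-895/63) = 391115/7938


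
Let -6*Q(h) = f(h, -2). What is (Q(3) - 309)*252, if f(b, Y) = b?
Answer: -77994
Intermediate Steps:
Q(h) = -h/6
(Q(3) - 309)*252 = (-1/6*3 - 309)*252 = (-1/2 - 309)*252 = -619/2*252 = -77994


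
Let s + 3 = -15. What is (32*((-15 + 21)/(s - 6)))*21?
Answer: -168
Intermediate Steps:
s = -18 (s = -3 - 15 = -18)
(32*((-15 + 21)/(s - 6)))*21 = (32*((-15 + 21)/(-18 - 6)))*21 = (32*(6/(-24)))*21 = (32*(6*(-1/24)))*21 = (32*(-¼))*21 = -8*21 = -168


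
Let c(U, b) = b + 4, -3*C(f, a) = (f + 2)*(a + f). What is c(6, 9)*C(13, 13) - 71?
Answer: -1761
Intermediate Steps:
C(f, a) = -(2 + f)*(a + f)/3 (C(f, a) = -(f + 2)*(a + f)/3 = -(2 + f)*(a + f)/3)
c(U, b) = 4 + b
c(6, 9)*C(13, 13) - 71 = (4 + 9)*(-⅔*13 - ⅔*13 - ⅓*13² - ⅓*13*13) - 71 = 13*(-26/3 - 26/3 - ⅓*169 - 169/3) - 71 = 13*(-26/3 - 26/3 - 169/3 - 169/3) - 71 = 13*(-130) - 71 = -1690 - 71 = -1761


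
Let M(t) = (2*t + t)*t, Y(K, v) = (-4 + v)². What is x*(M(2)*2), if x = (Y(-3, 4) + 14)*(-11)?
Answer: -3696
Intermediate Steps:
M(t) = 3*t² (M(t) = (3*t)*t = 3*t²)
x = -154 (x = ((-4 + 4)² + 14)*(-11) = (0² + 14)*(-11) = (0 + 14)*(-11) = 14*(-11) = -154)
x*(M(2)*2) = -154*3*2²*2 = -154*3*4*2 = -1848*2 = -154*24 = -3696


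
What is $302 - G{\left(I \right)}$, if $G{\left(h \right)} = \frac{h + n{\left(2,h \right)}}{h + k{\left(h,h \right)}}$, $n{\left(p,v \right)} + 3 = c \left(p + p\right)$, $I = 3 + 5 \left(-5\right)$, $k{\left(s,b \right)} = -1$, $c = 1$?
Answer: $\frac{6925}{23} \approx 301.09$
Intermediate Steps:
$I = -22$ ($I = 3 - 25 = -22$)
$n{\left(p,v \right)} = -3 + 2 p$ ($n{\left(p,v \right)} = -3 + 1 \left(p + p\right) = -3 + 1 \cdot 2 p = -3 + 2 p$)
$G{\left(h \right)} = \frac{1 + h}{-1 + h}$ ($G{\left(h \right)} = \frac{h + \left(-3 + 2 \cdot 2\right)}{h - 1} = \frac{h + \left(-3 + 4\right)}{-1 + h} = \frac{h + 1}{-1 + h} = \frac{1 + h}{-1 + h}$)
$302 - G{\left(I \right)} = 302 - \frac{1 - 22}{-1 - 22} = 302 - \frac{1}{-23} \left(-21\right) = 302 - \left(- \frac{1}{23}\right) \left(-21\right) = 302 - \frac{21}{23} = \frac{6925}{23}$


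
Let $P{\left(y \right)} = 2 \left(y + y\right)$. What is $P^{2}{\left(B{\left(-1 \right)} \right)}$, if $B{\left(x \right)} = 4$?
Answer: $256$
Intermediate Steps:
$P{\left(y \right)} = 4 y$ ($P{\left(y \right)} = 2 \cdot 2 y = 4 y$)
$P^{2}{\left(B{\left(-1 \right)} \right)} = \left(4 \cdot 4\right)^{2} = 16^{2} = 256$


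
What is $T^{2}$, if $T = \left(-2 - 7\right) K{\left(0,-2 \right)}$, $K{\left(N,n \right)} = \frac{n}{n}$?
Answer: $81$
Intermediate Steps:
$K{\left(N,n \right)} = 1$
$T = -9$ ($T = \left(-2 - 7\right) 1 = \left(-9\right) 1 = -9$)
$T^{2} = \left(-9\right)^{2} = 81$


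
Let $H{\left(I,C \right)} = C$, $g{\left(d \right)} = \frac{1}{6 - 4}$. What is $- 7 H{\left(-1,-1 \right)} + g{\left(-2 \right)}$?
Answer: $\frac{15}{2} \approx 7.5$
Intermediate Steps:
$g{\left(d \right)} = \frac{1}{2}$
$- 7 H{\left(-1,-1 \right)} + g{\left(-2 \right)} = \left(-7\right) \left(-1\right) + \frac{1}{2} = 7 + \frac{1}{2} = \frac{15}{2}$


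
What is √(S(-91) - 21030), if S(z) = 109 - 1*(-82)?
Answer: I*√20839 ≈ 144.36*I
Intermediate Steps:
S(z) = 191 (S(z) = 109 + 82 = 191)
√(S(-91) - 21030) = √(191 - 21030) = √(-20839) = I*√20839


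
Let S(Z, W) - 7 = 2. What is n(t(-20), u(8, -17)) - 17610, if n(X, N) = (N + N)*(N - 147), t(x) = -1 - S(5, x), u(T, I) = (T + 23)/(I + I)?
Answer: -10022681/578 ≈ -17340.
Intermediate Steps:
S(Z, W) = 9 (S(Z, W) = 7 + 2 = 9)
u(T, I) = (23 + T)/(2*I) (u(T, I) = (23 + T)/((2*I)) = (23 + T)*(1/(2*I)) = (23 + T)/(2*I))
t(x) = -10 (t(x) = -1 - 1*9 = -1 - 9 = -10)
n(X, N) = 2*N*(-147 + N) (n(X, N) = (2*N)*(-147 + N) = 2*N*(-147 + N))
n(t(-20), u(8, -17)) - 17610 = 2*((½)*(23 + 8)/(-17))*(-147 + (½)*(23 + 8)/(-17)) - 17610 = 2*((½)*(-1/17)*31)*(-147 + (½)*(-1/17)*31) - 17610 = 2*(-31/34)*(-147 - 31/34) - 17610 = 2*(-31/34)*(-5029/34) - 17610 = 155899/578 - 17610 = -10022681/578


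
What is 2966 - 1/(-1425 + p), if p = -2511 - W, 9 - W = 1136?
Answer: 8331495/2809 ≈ 2966.0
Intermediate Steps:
W = -1127 (W = 9 - 1*1136 = 9 - 1136 = -1127)
p = -1384 (p = -2511 - 1*(-1127) = -2511 + 1127 = -1384)
2966 - 1/(-1425 + p) = 2966 - 1/(-1425 - 1384) = 2966 - 1/(-2809) = 2966 - 1*(-1/2809) = 2966 + 1/2809 = 8331495/2809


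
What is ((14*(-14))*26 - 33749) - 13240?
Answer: -52085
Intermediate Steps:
((14*(-14))*26 - 33749) - 13240 = (-196*26 - 33749) - 13240 = (-5096 - 33749) - 13240 = -38845 - 13240 = -52085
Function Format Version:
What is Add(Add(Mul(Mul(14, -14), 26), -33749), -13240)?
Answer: -52085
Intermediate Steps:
Add(Add(Mul(Mul(14, -14), 26), -33749), -13240) = Add(Add(Mul(-196, 26), -33749), -13240) = Add(Add(-5096, -33749), -13240) = Add(-38845, -13240) = -52085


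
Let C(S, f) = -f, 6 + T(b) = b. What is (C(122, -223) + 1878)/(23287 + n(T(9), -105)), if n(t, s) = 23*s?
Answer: 2101/20872 ≈ 0.10066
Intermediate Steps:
T(b) = -6 + b
(C(122, -223) + 1878)/(23287 + n(T(9), -105)) = (-1*(-223) + 1878)/(23287 + 23*(-105)) = (223 + 1878)/(23287 - 2415) = 2101/20872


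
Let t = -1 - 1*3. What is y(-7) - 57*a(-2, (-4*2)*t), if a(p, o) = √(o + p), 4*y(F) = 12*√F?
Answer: -57*√30 + 3*I*√7 ≈ -312.2 + 7.9373*I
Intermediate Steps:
t = -4 (t = -1 - 3 = -4)
y(F) = 3*√F (y(F) = (12*√F)/4 = 3*√F)
y(-7) - 57*a(-2, (-4*2)*t) = 3*√(-7) - 57*√(-4*2*(-4) - 2) = 3*(I*√7) - 57*√(-8*(-4) - 2) = 3*I*√7 - 57*√(32 - 2) = 3*I*√7 - 57*√30 = -57*√30 + 3*I*√7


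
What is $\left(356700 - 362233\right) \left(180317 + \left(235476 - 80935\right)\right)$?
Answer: $-1852769314$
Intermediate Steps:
$\left(356700 - 362233\right) \left(180317 + \left(235476 - 80935\right)\right) = - 5533 \left(180317 + \left(235476 - 80935\right)\right) = - 5533 \left(180317 + 154541\right) = \left(-5533\right) 334858 = -1852769314$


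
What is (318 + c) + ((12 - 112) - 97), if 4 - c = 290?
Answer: -165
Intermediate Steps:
c = -286 (c = 4 - 1*290 = 4 - 290 = -286)
(318 + c) + ((12 - 112) - 97) = (318 - 286) + ((12 - 112) - 97) = 32 + (-100 - 97) = 32 - 197 = -165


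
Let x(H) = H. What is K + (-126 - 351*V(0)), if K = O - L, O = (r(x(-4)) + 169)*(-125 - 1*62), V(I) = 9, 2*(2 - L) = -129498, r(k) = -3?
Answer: -99078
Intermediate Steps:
L = 64751 (L = 2 - ½*(-129498) = 2 + 64749 = 64751)
O = -31042 (O = (-3 + 169)*(-125 - 1*62) = 166*(-125 - 62) = 166*(-187) = -31042)
K = -95793 (K = -31042 - 1*64751 = -31042 - 64751 = -95793)
K + (-126 - 351*V(0)) = -95793 + (-126 - 351*9) = -95793 + (-126 - 3159) = -95793 - 3285 = -99078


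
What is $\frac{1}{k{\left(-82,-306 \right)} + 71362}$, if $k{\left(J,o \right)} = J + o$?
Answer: $\frac{1}{70974} \approx 1.409 \cdot 10^{-5}$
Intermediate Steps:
$\frac{1}{k{\left(-82,-306 \right)} + 71362} = \frac{1}{\left(-82 - 306\right) + 71362} = \frac{1}{-388 + 71362} = \frac{1}{70974}$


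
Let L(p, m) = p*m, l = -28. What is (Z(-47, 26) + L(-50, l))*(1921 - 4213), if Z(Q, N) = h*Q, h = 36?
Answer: 669264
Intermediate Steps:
L(p, m) = m*p
Z(Q, N) = 36*Q
(Z(-47, 26) + L(-50, l))*(1921 - 4213) = (36*(-47) - 28*(-50))*(1921 - 4213) = (-1692 + 1400)*(-2292) = -292*(-2292) = 669264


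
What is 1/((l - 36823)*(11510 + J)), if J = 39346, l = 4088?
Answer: -1/1664771160 ≈ -6.0068e-10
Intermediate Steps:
1/((l - 36823)*(11510 + J)) = 1/((4088 - 36823)*(11510 + 39346)) = 1/(-32735*50856) = 1/(-1664771160) = -1/1664771160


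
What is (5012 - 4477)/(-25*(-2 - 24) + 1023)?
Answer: 535/1673 ≈ 0.31978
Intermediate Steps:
(5012 - 4477)/(-25*(-2 - 24) + 1023) = 535/(-25*(-26) + 1023) = 535/(650 + 1023) = 535/1673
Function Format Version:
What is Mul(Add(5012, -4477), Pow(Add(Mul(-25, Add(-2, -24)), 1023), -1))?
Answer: Rational(535, 1673) ≈ 0.31978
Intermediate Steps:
Mul(Add(5012, -4477), Pow(Add(Mul(-25, Add(-2, -24)), 1023), -1)) = Mul(535, Pow(Add(Mul(-25, -26), 1023), -1)) = Mul(535, Pow(Add(650, 1023), -1)) = Mul(535, Pow(1673, -1)) = Mul(535, Rational(1, 1673)) = Rational(535, 1673)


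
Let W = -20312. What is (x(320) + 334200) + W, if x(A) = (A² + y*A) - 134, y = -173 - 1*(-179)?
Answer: 418074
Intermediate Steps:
y = 6 (y = -173 + 179 = 6)
x(A) = -134 + A² + 6*A (x(A) = (A² + 6*A) - 134 = -134 + A² + 6*A)
(x(320) + 334200) + W = ((-134 + 320² + 6*320) + 334200) - 20312 = ((-134 + 102400 + 1920) + 334200) - 20312 = (104186 + 334200) - 20312 = 438386 - 20312 = 418074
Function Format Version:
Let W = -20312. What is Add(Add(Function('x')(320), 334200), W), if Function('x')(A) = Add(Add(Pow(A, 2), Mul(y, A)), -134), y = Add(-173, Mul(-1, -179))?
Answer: 418074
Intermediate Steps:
y = 6 (y = Add(-173, 179) = 6)
Function('x')(A) = Add(-134, Pow(A, 2), Mul(6, A)) (Function('x')(A) = Add(Add(Pow(A, 2), Mul(6, A)), -134) = Add(-134, Pow(A, 2), Mul(6, A)))
Add(Add(Function('x')(320), 334200), W) = Add(Add(Add(-134, Pow(320, 2), Mul(6, 320)), 334200), -20312) = Add(Add(Add(-134, 102400, 1920), 334200), -20312) = Add(Add(104186, 334200), -20312) = Add(438386, -20312) = 418074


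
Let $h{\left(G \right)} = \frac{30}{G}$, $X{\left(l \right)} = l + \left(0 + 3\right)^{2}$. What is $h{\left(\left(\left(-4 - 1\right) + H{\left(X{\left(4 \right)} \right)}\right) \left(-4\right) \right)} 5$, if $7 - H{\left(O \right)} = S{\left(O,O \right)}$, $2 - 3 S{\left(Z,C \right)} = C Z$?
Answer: $- \frac{225}{346} \approx -0.65029$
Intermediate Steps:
$X{\left(l \right)} = 9 + l$ ($X{\left(l \right)} = l + 3^{2} = l + 9 = 9 + l$)
$S{\left(Z,C \right)} = \frac{2}{3} - \frac{C Z}{3}$
$H{\left(O \right)} = \frac{19}{3} + \frac{O^{2}}{3}$ ($H{\left(O \right)} = 7 - \left(\frac{2}{3} - \frac{O O}{3}\right) = 7 - \left(\frac{2}{3} - \frac{O^{2}}{3}\right) = 7 + \left(- \frac{2}{3} + \frac{O^{2}}{3}\right) = \frac{19}{3} + \frac{O^{2}}{3}$)
$h{\left(\left(\left(-4 - 1\right) + H{\left(X{\left(4 \right)} \right)}\right) \left(-4\right) \right)} 5 = \frac{30}{\left(\left(-4 - 1\right) + \left(\frac{19}{3} + \frac{\left(9 + 4\right)^{2}}{3}\right)\right) \left(-4\right)} 5 = \frac{30}{\left(-5 + \left(\frac{19}{3} + \frac{13^{2}}{3}\right)\right) \left(-4\right)} 5 = \frac{30}{\left(-5 + \left(\frac{19}{3} + \frac{1}{3} \cdot 169\right)\right) \left(-4\right)} 5 = \frac{30}{\left(-5 + \left(\frac{19}{3} + \frac{169}{3}\right)\right) \left(-4\right)} 5 = \frac{30}{\left(-5 + \frac{188}{3}\right) \left(-4\right)} 5 = \frac{30}{\frac{173}{3} \left(-4\right)} 5 = \frac{30}{- \frac{692}{3}} \cdot 5 = 30 \left(- \frac{3}{692}\right) 5 = \left(- \frac{45}{346}\right) 5 = - \frac{225}{346}$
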